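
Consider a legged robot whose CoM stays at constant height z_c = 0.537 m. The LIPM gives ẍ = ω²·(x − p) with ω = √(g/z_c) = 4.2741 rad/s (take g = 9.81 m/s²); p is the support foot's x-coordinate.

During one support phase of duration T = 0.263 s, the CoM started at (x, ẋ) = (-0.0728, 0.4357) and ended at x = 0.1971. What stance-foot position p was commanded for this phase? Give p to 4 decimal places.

p = -0.2576

ωT = 4.2741·0.263 = 1.124088; cosh(ωT) = 1.701179, sinh(ωT) = 1.376231
x(T) = p + (x₀−p)·cosh(ωT) + (ẋ₀/ω)·sinh(ωT) ⇒ p·(1 − cosh) = x(T) − x₀·cosh − (ẋ₀/ω)·sinh
numerator   = 0.1971 − (-0.0728)·1.701179 − (0.4357/4.2741)·1.376231 = 0.180653
denominator = 1 − 1.701179 = -0.701179
p = 0.180653 / -0.701179 = -0.2576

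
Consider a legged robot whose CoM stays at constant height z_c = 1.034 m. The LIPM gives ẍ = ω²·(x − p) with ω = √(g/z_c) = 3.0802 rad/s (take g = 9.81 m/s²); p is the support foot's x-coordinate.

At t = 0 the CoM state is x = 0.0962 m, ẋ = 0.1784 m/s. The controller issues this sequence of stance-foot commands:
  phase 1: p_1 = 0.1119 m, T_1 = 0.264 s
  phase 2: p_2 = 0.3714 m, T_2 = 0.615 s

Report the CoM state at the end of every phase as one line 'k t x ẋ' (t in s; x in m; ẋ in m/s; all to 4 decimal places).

phase 1: p=0.1119, T=0.264, ωT=0.813173, cosh=1.349250, sinh=0.905801; start (x,ẋ)=(0.096200, 0.178400) → end (x,ẋ)=(0.143179, 0.196902)
phase 2: p=0.3714, T=0.615, ωT=1.894323, cosh=3.399233, sinh=3.248813; start (x,ẋ)=(0.143179, 0.196902) → end (x,ẋ)=(-0.196694, -1.614486)

1 0.2640 0.1432 0.1969
2 0.8790 -0.1967 -1.6145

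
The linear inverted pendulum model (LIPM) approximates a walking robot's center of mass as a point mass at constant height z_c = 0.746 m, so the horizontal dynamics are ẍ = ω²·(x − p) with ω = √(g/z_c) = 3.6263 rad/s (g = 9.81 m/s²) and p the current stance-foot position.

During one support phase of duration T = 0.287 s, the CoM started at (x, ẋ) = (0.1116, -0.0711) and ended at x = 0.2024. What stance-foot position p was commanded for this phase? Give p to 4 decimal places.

ωT = 3.6263·0.287 = 1.040748; cosh(ωT) = 1.592262, sinh(ωT) = 1.239072
x(T) = p + (x₀−p)·cosh(ωT) + (ẋ₀/ω)·sinh(ωT) ⇒ p·(1 − cosh) = x(T) − x₀·cosh − (ẋ₀/ω)·sinh
numerator   = 0.2024 − (0.1116)·1.592262 − (-0.0711/3.6263)·1.239072 = 0.048998
denominator = 1 − 1.592262 = -0.592262
p = 0.048998 / -0.592262 = -0.0827

p = -0.0827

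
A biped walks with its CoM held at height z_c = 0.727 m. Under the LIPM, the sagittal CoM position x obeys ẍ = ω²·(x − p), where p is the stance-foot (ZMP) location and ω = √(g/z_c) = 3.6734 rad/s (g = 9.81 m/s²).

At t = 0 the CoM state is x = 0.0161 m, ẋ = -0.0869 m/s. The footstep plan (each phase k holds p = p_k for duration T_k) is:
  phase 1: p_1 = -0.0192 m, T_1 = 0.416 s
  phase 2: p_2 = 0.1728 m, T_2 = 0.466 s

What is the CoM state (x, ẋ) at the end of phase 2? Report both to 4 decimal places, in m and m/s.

x = -0.2265, ẋ = -1.3478

phase 1: p=-0.0192, T=0.416, ωT=1.528134, cosh=2.413255, sinh=2.196315; start (x,ẋ)=(0.016100, -0.086900) → end (x,ẋ)=(0.014031, 0.075087)
phase 2: p=0.1728, T=0.466, ωT=1.711804, cosh=2.859743, sinh=2.679204; start (x,ẋ)=(0.014031, 0.075087) → end (x,ẋ)=(-0.226475, -1.347846)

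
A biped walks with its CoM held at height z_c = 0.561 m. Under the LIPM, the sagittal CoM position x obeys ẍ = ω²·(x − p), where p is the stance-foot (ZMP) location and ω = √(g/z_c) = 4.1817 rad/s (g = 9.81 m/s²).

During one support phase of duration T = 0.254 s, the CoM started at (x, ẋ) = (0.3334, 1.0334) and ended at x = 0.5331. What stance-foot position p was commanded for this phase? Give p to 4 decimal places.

p = 0.5191

ωT = 4.1817·0.254 = 1.062152; cosh(ωT) = 1.619150, sinh(ωT) = 1.273439
x(T) = p + (x₀−p)·cosh(ωT) + (ẋ₀/ω)·sinh(ωT) ⇒ p·(1 − cosh) = x(T) − x₀·cosh − (ẋ₀/ω)·sinh
numerator   = 0.5331 − (0.3334)·1.619150 − (1.0334/4.1817)·1.273439 = -0.321422
denominator = 1 − 1.619150 = -0.619150
p = -0.321422 / -0.619150 = 0.5191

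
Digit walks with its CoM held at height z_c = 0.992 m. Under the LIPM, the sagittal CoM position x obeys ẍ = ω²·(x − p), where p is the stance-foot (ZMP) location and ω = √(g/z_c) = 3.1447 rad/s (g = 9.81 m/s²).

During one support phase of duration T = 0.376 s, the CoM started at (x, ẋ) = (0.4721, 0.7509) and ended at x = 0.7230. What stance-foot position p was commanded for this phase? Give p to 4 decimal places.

p = 0.6021

ωT = 3.1447·0.376 = 1.182407; cosh(ωT) = 1.784379, sinh(ωT) = 1.477839
x(T) = p + (x₀−p)·cosh(ωT) + (ẋ₀/ω)·sinh(ωT) ⇒ p·(1 − cosh) = x(T) − x₀·cosh − (ẋ₀/ω)·sinh
numerator   = 0.7230 − (0.4721)·1.784379 − (0.7509/3.1447)·1.477839 = -0.472288
denominator = 1 − 1.784379 = -0.784379
p = -0.472288 / -0.784379 = 0.6021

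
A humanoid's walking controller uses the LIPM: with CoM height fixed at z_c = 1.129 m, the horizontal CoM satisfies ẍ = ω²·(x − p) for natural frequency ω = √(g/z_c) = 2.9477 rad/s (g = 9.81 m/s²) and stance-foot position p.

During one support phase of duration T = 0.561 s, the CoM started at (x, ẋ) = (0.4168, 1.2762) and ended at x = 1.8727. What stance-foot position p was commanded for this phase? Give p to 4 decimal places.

p = 0.2026

ωT = 2.9477·0.561 = 1.653660; cosh(ωT) = 2.708710, sinh(ωT) = 2.517361
x(T) = p + (x₀−p)·cosh(ωT) + (ẋ₀/ω)·sinh(ωT) ⇒ p·(1 − cosh) = x(T) − x₀·cosh − (ẋ₀/ω)·sinh
numerator   = 1.8727 − (0.4168)·2.708710 − (1.2762/2.9477)·2.517361 = -0.346176
denominator = 1 − 2.708710 = -1.708710
p = -0.346176 / -1.708710 = 0.2026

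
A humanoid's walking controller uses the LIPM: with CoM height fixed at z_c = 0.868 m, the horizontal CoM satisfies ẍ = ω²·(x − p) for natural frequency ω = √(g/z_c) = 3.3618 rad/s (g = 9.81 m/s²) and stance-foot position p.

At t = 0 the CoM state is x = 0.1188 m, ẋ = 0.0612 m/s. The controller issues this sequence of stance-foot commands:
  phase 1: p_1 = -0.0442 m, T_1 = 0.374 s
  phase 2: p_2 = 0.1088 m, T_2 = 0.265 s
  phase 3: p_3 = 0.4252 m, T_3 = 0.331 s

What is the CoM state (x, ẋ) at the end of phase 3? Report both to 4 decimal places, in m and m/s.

x = 1.6794, ẋ = 4.6165

phase 1: p=-0.0442, T=0.374, ωT=1.257313, cosh=1.900190, sinh=1.615772; start (x,ẋ)=(0.118800, 0.061200) → end (x,ẋ)=(0.294945, 1.001692)
phase 2: p=0.1088, T=0.265, ωT=0.890877, cosh=1.423781, sinh=1.013485; start (x,ẋ)=(0.294945, 1.001692) → end (x,ẋ)=(0.675811, 2.060412)
phase 3: p=0.4252, T=0.331, ωT=1.112756, cosh=1.685692, sinh=1.357040; start (x,ẋ)=(0.675811, 2.060412) → end (x,ẋ)=(1.679369, 4.616533)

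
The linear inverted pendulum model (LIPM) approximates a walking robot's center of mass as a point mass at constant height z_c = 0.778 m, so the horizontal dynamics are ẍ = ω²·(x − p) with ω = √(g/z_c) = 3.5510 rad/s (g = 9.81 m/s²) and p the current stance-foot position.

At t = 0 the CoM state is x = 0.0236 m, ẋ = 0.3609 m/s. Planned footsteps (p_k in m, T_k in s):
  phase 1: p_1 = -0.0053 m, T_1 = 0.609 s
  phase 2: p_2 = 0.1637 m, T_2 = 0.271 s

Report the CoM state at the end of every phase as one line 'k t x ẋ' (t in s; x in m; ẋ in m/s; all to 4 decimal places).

phase 1: p=-0.0053, T=0.609, ωT=2.162559, cosh=4.404193, sinh=4.289163; start (x,ẋ)=(0.023600, 0.360900) → end (x,ẋ)=(0.557903, 2.029644)
phase 2: p=0.1637, T=0.271, ωT=0.962321, cosh=1.499885, sinh=1.117880; start (x,ẋ)=(0.557903, 2.029644) → end (x,ẋ)=(1.393906, 4.609058)

1 0.6090 0.5579 2.0296
2 0.8800 1.3939 4.6091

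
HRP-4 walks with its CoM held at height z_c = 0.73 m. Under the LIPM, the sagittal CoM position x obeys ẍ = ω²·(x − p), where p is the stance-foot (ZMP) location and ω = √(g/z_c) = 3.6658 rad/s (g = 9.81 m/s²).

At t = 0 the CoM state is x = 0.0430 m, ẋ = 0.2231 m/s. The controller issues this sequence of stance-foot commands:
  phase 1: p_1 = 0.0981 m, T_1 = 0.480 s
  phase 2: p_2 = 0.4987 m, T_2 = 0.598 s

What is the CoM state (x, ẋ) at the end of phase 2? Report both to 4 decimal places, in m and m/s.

x = -1.1685, ẋ = -5.9395

phase 1: p=0.0981, T=0.480, ωT=1.759584, cosh=2.991068, sinh=2.818952; start (x,ẋ)=(0.043000, 0.223100) → end (x,ẋ)=(0.104853, 0.097920)
phase 2: p=0.4987, T=0.598, ωT=2.192148, cosh=4.533053, sinh=4.421377; start (x,ẋ)=(0.104853, 0.097920) → end (x,ẋ)=(-1.168527, -5.939549)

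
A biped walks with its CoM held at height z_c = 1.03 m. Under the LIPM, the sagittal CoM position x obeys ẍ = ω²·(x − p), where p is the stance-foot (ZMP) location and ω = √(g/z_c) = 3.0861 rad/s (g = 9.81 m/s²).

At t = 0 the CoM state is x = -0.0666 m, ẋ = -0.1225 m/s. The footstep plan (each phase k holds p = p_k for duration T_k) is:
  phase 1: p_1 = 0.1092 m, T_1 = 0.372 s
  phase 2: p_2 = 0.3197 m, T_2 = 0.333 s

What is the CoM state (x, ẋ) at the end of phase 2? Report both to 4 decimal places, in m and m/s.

phase 1: p=0.1092, T=0.372, ωT=1.148029, cosh=1.734618, sinh=1.417357; start (x,ẋ)=(-0.066600, -0.122500) → end (x,ẋ)=(-0.252007, -0.981458)
phase 2: p=0.3197, T=0.333, ωT=1.027671, cosh=1.576195, sinh=1.218356; start (x,ẋ)=(-0.252007, -0.981458) → end (x,ẋ)=(-0.968889, -3.696568)

x = -0.9689, ẋ = -3.6966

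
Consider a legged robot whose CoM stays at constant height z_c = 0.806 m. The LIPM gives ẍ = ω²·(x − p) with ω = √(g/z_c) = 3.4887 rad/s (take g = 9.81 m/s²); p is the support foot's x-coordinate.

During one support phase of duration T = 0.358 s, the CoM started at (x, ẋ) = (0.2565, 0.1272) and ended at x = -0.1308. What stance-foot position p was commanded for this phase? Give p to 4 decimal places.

ωT = 3.4887·0.358 = 1.248955; cosh(ωT) = 1.886750, sinh(ωT) = 1.599946
x(T) = p + (x₀−p)·cosh(ωT) + (ẋ₀/ω)·sinh(ωT) ⇒ p·(1 − cosh) = x(T) − x₀·cosh − (ẋ₀/ω)·sinh
numerator   = -0.1308 − (0.2565)·1.886750 − (0.1272/3.4887)·1.599946 = -0.673086
denominator = 1 − 1.886750 = -0.886750
p = -0.673086 / -0.886750 = 0.7590

p = 0.7590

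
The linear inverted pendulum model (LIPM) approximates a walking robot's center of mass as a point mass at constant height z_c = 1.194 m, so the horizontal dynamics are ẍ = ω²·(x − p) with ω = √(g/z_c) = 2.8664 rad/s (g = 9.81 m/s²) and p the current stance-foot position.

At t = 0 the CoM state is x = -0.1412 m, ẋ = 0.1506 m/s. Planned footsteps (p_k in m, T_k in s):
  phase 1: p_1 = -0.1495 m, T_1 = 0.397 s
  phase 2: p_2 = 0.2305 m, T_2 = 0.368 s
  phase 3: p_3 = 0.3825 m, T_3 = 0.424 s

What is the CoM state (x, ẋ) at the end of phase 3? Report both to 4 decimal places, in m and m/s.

phase 1: p=-0.1495, T=0.397, ωT=1.137961, cosh=1.720435, sinh=1.399963; start (x,ẋ)=(-0.141200, 0.150600) → end (x,ẋ)=(-0.061667, 0.292404)
phase 2: p=0.2305, T=0.368, ωT=1.054835, cosh=1.609876, sinh=1.261626; start (x,ẋ)=(-0.061667, 0.292404) → end (x,ẋ)=(-0.111152, -0.585835)
phase 3: p=0.3825, T=0.424, ωT=1.215354, cosh=1.834046, sinh=1.537440; start (x,ẋ)=(-0.111152, -0.585835) → end (x,ẋ)=(-0.837103, -3.249934)

x = -0.8371, ẋ = -3.2499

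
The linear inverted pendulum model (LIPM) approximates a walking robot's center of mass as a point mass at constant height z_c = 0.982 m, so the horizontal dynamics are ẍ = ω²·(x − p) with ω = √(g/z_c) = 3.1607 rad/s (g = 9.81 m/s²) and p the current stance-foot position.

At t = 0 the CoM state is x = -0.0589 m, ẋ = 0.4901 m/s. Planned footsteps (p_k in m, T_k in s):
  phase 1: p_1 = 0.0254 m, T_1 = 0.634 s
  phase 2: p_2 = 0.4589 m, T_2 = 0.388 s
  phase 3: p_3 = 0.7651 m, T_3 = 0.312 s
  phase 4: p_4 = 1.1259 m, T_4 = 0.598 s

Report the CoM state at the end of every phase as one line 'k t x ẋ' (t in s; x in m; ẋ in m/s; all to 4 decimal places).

1 0.6340 0.2717 0.8805
2 1.0220 0.5463 0.7083
3 1.3340 0.6896 0.2836
4 1.9320 -0.0608 -3.4998

phase 1: p=0.0254, T=0.634, ωT=2.003884, cosh=3.776310, sinh=3.641499; start (x,ẋ)=(-0.058900, 0.490100) → end (x,ẋ)=(0.271710, 0.880503)
phase 2: p=0.4589, T=0.388, ωT=1.226352, cosh=1.851066, sinh=1.557705; start (x,ẋ)=(0.271710, 0.880503) → end (x,ẋ)=(0.546342, 0.708251)
phase 3: p=0.7651, T=0.312, ωT=0.986138, cosh=1.526938, sinh=1.153924; start (x,ẋ)=(0.546342, 0.708251) → end (x,ẋ)=(0.689642, 0.283600)
phase 4: p=1.1259, T=0.598, ωT=1.890099, cosh=3.385539, sinh=3.234482; start (x,ẋ)=(0.689642, 0.283600) → end (x,ẋ)=(-0.060848, -3.499824)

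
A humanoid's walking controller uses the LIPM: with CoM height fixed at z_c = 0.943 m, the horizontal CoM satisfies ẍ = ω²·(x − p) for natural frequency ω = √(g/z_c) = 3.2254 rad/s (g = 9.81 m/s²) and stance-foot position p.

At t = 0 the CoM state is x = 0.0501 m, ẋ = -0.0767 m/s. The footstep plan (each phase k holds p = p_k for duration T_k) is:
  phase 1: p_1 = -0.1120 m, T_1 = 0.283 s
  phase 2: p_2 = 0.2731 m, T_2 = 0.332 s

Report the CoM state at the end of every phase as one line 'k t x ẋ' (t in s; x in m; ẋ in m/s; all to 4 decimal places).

phase 1: p=-0.1120, T=0.283, ωT=0.912788, cosh=1.446331, sinh=1.044928; start (x,ẋ)=(0.050100, -0.076700) → end (x,ẋ)=(0.097602, 0.435394)
phase 2: p=0.2731, T=0.332, ωT=1.070833, cosh=1.630266, sinh=1.287543; start (x,ẋ)=(0.097602, 0.435394) → end (x,ẋ)=(0.160796, -0.019008)

1 0.2830 0.0976 0.4354
2 0.6150 0.1608 -0.0190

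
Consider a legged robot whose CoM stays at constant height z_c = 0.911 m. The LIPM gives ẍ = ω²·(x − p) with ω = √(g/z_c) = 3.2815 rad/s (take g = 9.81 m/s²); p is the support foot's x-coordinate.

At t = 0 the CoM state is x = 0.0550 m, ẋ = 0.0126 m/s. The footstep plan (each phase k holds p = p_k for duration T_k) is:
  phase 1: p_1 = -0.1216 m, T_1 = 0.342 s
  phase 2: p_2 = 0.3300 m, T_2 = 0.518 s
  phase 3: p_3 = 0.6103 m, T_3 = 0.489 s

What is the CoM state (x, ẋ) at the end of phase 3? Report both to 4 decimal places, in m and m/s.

phase 1: p=-0.1216, T=0.342, ωT=1.122273, cosh=1.698684, sinh=1.373145; start (x,ẋ)=(0.055000, 0.012600) → end (x,ẋ)=(0.183660, 0.817159)
phase 2: p=0.3300, T=0.518, ωT=1.699817, cosh=2.827831, sinh=2.645114; start (x,ẋ)=(0.183660, 0.817159) → end (x,ẋ)=(0.574861, 1.040564)
phase 3: p=0.6103, T=0.489, ωT=1.604653, cosh=2.588547, sinh=2.387588; start (x,ẋ)=(0.574861, 1.040564) → end (x,ẋ)=(1.275669, 2.415890)

x = 1.2757, ẋ = 2.4159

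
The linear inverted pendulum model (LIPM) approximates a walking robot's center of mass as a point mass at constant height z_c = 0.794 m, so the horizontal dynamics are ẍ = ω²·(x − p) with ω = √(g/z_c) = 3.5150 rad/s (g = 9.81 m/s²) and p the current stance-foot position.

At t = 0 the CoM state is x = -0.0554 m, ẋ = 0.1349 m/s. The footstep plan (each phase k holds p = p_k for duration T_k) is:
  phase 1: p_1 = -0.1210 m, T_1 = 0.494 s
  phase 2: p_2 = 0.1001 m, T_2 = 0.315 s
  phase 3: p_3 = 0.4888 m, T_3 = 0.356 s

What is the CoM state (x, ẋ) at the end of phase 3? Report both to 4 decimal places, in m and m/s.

phase 1: p=-0.1210, T=0.494, ωT=1.736410, cosh=2.926539, sinh=2.750387; start (x,ẋ)=(-0.055400, 0.134900) → end (x,ẋ)=(0.176536, 1.028985)
phase 2: p=0.1001, T=0.315, ωT=1.107225, cosh=1.678212, sinh=1.347737; start (x,ẋ)=(0.176536, 1.028985) → end (x,ẋ)=(0.622915, 2.088958)
phase 3: p=0.4888, T=0.356, ωT=1.251340, cosh=1.890572, sinh=1.604451; start (x,ẋ)=(0.622915, 2.088958) → end (x,ẋ)=(1.695876, 4.705686)

x = 1.6959, ẋ = 4.7057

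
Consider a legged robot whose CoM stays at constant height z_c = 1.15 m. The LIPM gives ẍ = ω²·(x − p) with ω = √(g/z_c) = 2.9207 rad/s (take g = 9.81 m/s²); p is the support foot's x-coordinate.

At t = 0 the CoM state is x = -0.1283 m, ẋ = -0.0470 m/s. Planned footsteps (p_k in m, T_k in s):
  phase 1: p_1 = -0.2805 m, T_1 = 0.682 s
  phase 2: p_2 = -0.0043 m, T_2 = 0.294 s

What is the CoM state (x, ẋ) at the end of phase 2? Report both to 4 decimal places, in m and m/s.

x = 0.7933, ẋ = 2.6431

phase 1: p=-0.2805, T=0.682, ωT=1.991917, cosh=3.733004, sinh=3.596570; start (x,ẋ)=(-0.128300, -0.047000) → end (x,ẋ)=(0.229787, 1.423334)
phase 2: p=-0.0043, T=0.294, ωT=0.858686, cosh=1.391888, sinh=0.968169; start (x,ẋ)=(0.229787, 1.423334) → end (x,ẋ)=(0.793337, 2.643057)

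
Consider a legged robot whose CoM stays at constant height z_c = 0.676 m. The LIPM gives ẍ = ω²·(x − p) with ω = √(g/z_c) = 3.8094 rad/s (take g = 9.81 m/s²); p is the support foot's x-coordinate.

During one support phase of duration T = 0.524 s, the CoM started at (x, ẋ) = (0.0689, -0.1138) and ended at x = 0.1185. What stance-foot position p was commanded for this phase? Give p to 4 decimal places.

p = 0.0116

ωT = 3.8094·0.524 = 1.996126; cosh(ωT) = 3.748172, sinh(ωT) = 3.612311
x(T) = p + (x₀−p)·cosh(ωT) + (ẋ₀/ω)·sinh(ωT) ⇒ p·(1 − cosh) = x(T) − x₀·cosh − (ẋ₀/ω)·sinh
numerator   = 0.1185 − (0.0689)·3.748172 − (-0.1138/3.8094)·3.612311 = -0.031837
denominator = 1 − 3.748172 = -2.748172
p = -0.031837 / -2.748172 = 0.0116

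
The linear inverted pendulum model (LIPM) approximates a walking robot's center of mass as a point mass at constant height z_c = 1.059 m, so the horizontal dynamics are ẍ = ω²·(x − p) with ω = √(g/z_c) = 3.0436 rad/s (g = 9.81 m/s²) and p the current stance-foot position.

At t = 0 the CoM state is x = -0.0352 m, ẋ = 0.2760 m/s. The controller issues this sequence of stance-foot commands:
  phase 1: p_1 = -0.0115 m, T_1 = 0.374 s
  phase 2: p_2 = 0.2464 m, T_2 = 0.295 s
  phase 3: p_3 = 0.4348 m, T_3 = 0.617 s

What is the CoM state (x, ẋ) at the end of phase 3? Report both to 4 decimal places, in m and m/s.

x = -0.5966, ẋ = -2.9956

phase 1: p=-0.0115, T=0.374, ωT=1.138306, cosh=1.720919, sinh=1.400558; start (x,ẋ)=(-0.035200, 0.276000) → end (x,ẋ)=(0.074720, 0.373947)
phase 2: p=0.2464, T=0.295, ωT=0.897862, cosh=1.430895, sinh=1.023455; start (x,ẋ)=(0.074720, 0.373947) → end (x,ẋ)=(0.126489, 0.000297)
phase 3: p=0.4348, T=0.617, ωT=1.877901, cosh=3.346338, sinh=3.193427; start (x,ẋ)=(0.126489, 0.000297) → end (x,ẋ)=(-0.596603, -2.995644)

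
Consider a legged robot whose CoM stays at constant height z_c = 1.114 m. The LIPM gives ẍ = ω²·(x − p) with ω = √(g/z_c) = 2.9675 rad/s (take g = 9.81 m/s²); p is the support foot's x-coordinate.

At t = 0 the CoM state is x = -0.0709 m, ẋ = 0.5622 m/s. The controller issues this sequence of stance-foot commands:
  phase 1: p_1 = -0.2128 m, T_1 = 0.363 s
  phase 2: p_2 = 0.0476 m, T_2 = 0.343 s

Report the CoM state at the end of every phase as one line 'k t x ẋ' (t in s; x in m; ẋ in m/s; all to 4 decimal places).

1 0.3630 0.2656 1.4677
2 0.7060 0.9836 3.0742

phase 1: p=-0.2128, T=0.363, ωT=1.077202, cosh=1.638500, sinh=1.297953; start (x,ẋ)=(-0.070900, 0.562200) → end (x,ẋ)=(0.265604, 1.467718)
phase 2: p=0.0476, T=0.343, ωT=1.017853, cosh=1.564308, sinh=1.202938; start (x,ẋ)=(0.265604, 1.467718) → end (x,ẋ)=(0.983594, 3.074173)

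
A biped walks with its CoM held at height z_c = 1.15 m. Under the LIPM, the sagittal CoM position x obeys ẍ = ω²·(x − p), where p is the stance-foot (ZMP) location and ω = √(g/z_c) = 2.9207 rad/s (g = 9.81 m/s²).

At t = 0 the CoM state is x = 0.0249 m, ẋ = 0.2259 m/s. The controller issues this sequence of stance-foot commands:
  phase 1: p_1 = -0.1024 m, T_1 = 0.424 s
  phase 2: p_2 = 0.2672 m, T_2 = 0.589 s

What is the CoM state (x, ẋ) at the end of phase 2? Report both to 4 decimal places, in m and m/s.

phase 1: p=-0.1024, T=0.424, ωT=1.238377, cosh=1.869932, sinh=1.580077; start (x,ẋ)=(0.024900, 0.225900) → end (x,ẋ)=(0.257853, 1.009898)
phase 2: p=0.2672, T=0.589, ωT=1.720292, cosh=2.882587, sinh=2.703574; start (x,ẋ)=(0.257853, 1.009898) → end (x,ẋ)=(1.175077, 2.837310)

x = 1.1751, ẋ = 2.8373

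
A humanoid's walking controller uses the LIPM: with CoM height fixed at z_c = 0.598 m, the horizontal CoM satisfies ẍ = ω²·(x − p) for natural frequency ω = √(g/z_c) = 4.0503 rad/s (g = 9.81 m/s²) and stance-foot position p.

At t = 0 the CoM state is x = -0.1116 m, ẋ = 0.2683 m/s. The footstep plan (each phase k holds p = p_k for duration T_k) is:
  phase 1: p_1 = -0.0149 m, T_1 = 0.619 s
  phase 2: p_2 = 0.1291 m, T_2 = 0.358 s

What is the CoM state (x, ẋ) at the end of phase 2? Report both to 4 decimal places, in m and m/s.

phase 1: p=-0.0149, T=0.619, ωT=2.507136, cosh=6.175618, sinh=6.094117; start (x,ẋ)=(-0.111600, 0.268300) → end (x,ẋ)=(-0.208396, -0.729928)
phase 2: p=0.1291, T=0.358, ωT=1.450007, cosh=2.248857, sinh=2.014289; start (x,ẋ)=(-0.208396, -0.729928) → end (x,ẋ)=(-0.992886, -4.394954)

x = -0.9929, ẋ = -4.3950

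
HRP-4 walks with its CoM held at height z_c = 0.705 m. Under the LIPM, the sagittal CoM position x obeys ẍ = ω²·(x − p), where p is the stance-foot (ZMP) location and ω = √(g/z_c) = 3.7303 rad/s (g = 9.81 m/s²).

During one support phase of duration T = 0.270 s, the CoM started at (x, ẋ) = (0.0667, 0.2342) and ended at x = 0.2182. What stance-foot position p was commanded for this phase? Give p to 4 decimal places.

ωT = 3.7303·0.270 = 1.007181; cosh(ωT) = 1.551560, sinh(ωT) = 1.186312
x(T) = p + (x₀−p)·cosh(ωT) + (ẋ₀/ω)·sinh(ωT) ⇒ p·(1 − cosh) = x(T) − x₀·cosh − (ẋ₀/ω)·sinh
numerator   = 0.2182 − (0.0667)·1.551560 − (0.2342/3.7303)·1.186312 = 0.040231
denominator = 1 − 1.551560 = -0.551560
p = 0.040231 / -0.551560 = -0.0729

p = -0.0729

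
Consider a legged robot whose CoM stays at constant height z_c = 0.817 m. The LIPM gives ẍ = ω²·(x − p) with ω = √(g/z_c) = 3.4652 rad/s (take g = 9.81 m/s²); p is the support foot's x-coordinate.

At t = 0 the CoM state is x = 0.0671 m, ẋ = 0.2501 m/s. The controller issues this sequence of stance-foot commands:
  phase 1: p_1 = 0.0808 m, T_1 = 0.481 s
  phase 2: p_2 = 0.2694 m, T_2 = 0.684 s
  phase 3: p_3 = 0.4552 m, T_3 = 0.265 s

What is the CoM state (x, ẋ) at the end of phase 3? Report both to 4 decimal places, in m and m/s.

phase 1: p=0.0808, T=0.481, ωT=1.666761, cosh=2.741924, sinh=2.553066; start (x,ẋ)=(0.067100, 0.250100) → end (x,ẋ)=(0.227503, 0.564553)
phase 2: p=0.2694, T=0.684, ωT=2.370197, cosh=5.396480, sinh=5.303018; start (x,ẋ)=(0.227503, 0.564553) → end (x,ẋ)=(0.907273, 2.276691)
phase 3: p=0.4552, T=0.265, ωT=0.918278, cosh=1.452089, sinh=1.052884; start (x,ẋ)=(0.907273, 2.276691) → end (x,ẋ)=(1.803412, 4.955327)

x = 1.8034, ẋ = 4.9553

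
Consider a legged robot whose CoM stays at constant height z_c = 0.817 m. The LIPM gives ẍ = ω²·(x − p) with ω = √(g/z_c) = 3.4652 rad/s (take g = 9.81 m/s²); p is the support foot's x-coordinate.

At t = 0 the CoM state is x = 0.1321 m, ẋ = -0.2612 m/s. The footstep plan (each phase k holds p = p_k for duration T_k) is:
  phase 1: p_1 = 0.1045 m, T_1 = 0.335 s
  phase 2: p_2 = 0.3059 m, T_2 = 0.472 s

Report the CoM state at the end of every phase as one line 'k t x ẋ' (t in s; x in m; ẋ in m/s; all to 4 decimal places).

phase 1: p=0.1045, T=0.335, ωT=1.160842, cosh=1.752921, sinh=1.439699; start (x,ẋ)=(0.132100, -0.261200) → end (x,ẋ)=(0.044359, -0.320171)
phase 2: p=0.3059, T=0.472, ωT=1.635574, cosh=2.663623, sinh=2.468782; start (x,ẋ)=(0.044359, -0.320171) → end (x,ẋ)=(-0.618853, -3.090253)

1 0.3350 0.0444 -0.3202
2 0.8070 -0.6189 -3.0903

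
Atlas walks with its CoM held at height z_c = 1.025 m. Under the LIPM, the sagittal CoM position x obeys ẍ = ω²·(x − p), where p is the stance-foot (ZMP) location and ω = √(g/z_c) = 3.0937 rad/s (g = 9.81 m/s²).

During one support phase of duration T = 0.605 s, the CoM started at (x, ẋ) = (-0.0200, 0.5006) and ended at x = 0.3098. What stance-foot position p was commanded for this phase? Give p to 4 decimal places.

p = 0.0589

ωT = 3.0937·0.605 = 1.871689; cosh(ωT) = 3.326562, sinh(ωT) = 3.172699
x(T) = p + (x₀−p)·cosh(ωT) + (ẋ₀/ω)·sinh(ωT) ⇒ p·(1 − cosh) = x(T) − x₀·cosh − (ẋ₀/ω)·sinh
numerator   = 0.3098 − (-0.0200)·3.326562 − (0.5006/3.0937)·3.172699 = -0.137052
denominator = 1 − 3.326562 = -2.326562
p = -0.137052 / -2.326562 = 0.0589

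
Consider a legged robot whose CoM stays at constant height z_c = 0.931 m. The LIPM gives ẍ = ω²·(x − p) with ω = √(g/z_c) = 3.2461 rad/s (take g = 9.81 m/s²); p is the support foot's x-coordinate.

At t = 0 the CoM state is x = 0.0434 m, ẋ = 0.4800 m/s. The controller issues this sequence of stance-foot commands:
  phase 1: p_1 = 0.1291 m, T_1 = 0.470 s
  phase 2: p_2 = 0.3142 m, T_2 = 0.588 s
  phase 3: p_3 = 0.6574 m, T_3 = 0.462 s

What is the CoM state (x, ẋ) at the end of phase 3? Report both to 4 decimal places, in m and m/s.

phase 1: p=0.1291, T=0.470, ωT=1.525667, cosh=2.407843, sinh=2.190367; start (x,ẋ)=(0.043400, 0.480000) → end (x,ẋ)=(0.246637, 0.546425)
phase 2: p=0.3142, T=0.588, ωT=1.908707, cosh=3.446317, sinh=3.298045; start (x,ẋ)=(0.246637, 0.546425) → end (x,ẋ)=(0.636525, 1.159836)
phase 3: p=0.6574, T=0.462, ωT=1.499698, cosh=2.351767, sinh=2.128570; start (x,ẋ)=(0.636525, 1.159836) → end (x,ẋ)=(1.368847, 2.583426)

x = 1.3688, ẋ = 2.5834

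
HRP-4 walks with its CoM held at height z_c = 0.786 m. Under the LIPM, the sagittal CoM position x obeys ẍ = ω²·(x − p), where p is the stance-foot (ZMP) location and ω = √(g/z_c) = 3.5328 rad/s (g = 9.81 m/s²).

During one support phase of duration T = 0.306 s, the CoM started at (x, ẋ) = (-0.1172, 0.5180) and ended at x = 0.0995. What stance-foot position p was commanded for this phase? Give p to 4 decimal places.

p = -0.1568

ωT = 3.5328·0.306 = 1.081037; cosh(ωT) = 1.643489, sinh(ωT) = 1.304245
x(T) = p + (x₀−p)·cosh(ωT) + (ẋ₀/ω)·sinh(ωT) ⇒ p·(1 − cosh) = x(T) − x₀·cosh − (ẋ₀/ω)·sinh
numerator   = 0.0995 − (-0.1172)·1.643489 − (0.5180/3.5328)·1.304245 = 0.100881
denominator = 1 − 1.643489 = -0.643489
p = 0.100881 / -0.643489 = -0.1568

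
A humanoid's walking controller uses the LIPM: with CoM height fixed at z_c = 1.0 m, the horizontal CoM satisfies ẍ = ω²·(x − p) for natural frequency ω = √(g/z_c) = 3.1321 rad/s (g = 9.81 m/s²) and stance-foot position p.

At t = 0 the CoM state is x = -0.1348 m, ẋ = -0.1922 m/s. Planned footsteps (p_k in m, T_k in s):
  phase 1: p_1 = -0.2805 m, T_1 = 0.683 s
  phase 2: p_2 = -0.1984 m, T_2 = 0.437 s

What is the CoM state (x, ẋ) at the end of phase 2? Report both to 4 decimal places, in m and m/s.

x = 1.0405, ẋ = 3.9263

phase 1: p=-0.2805, T=0.683, ωT=2.139224, cosh=4.305297, sinh=4.187551; start (x,ẋ)=(-0.134800, -0.192200) → end (x,ẋ)=(0.089814, 1.083498)
phase 2: p=-0.1984, T=0.437, ωT=1.368728, cosh=2.092389, sinh=1.837958; start (x,ẋ)=(0.089814, 1.083498) → end (x,ẋ)=(1.040468, 3.926254)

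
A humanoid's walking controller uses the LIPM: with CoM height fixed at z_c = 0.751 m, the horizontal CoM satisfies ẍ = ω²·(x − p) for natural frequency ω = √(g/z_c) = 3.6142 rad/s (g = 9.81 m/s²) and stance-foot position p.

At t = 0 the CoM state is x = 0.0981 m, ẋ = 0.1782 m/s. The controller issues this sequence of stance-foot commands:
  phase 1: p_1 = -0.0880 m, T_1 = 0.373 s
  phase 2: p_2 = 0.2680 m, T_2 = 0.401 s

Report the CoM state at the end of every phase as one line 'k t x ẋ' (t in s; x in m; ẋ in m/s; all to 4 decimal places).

1 0.3730 0.3829 1.5736
2 0.7740 1.4026 4.3726

phase 1: p=-0.0880, T=0.373, ωT=1.348097, cosh=2.054912, sinh=1.795178; start (x,ẋ)=(0.098100, 0.178200) → end (x,ẋ)=(0.382931, 1.573627)
phase 2: p=0.2680, T=0.401, ωT=1.449294, cosh=2.247421, sinh=2.012685; start (x,ẋ)=(0.382931, 1.573627) → end (x,ẋ)=(1.402625, 4.372642)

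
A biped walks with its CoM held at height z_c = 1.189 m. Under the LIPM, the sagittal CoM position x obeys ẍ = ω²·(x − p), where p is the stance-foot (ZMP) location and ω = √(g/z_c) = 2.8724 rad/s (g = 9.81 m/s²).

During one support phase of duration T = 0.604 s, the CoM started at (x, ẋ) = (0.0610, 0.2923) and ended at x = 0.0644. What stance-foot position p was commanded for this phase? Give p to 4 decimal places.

p = 0.2046

ωT = 2.8724·0.604 = 1.734930; cosh(ωT) = 2.922471, sinh(ωT) = 2.746058
x(T) = p + (x₀−p)·cosh(ωT) + (ẋ₀/ω)·sinh(ωT) ⇒ p·(1 − cosh) = x(T) − x₀·cosh − (ẋ₀/ω)·sinh
numerator   = 0.0644 − (0.0610)·2.922471 − (0.2923/2.8724)·2.746058 = -0.393314
denominator = 1 − 2.922471 = -1.922471
p = -0.393314 / -1.922471 = 0.2046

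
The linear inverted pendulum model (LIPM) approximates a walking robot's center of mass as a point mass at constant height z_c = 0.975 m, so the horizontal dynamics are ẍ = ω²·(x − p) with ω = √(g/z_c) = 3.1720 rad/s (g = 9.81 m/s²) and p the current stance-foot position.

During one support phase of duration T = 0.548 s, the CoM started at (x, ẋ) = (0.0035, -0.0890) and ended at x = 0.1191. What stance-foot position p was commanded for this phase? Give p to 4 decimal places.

p = -0.0964

ωT = 3.1720·0.548 = 1.738256; cosh(ωT) = 2.931621, sinh(ωT) = 2.755795
x(T) = p + (x₀−p)·cosh(ωT) + (ẋ₀/ω)·sinh(ωT) ⇒ p·(1 − cosh) = x(T) − x₀·cosh − (ẋ₀/ω)·sinh
numerator   = 0.1191 − (0.0035)·2.931621 − (-0.0890/3.1720)·2.755795 = 0.186161
denominator = 1 − 2.931621 = -1.931621
p = 0.186161 / -1.931621 = -0.0964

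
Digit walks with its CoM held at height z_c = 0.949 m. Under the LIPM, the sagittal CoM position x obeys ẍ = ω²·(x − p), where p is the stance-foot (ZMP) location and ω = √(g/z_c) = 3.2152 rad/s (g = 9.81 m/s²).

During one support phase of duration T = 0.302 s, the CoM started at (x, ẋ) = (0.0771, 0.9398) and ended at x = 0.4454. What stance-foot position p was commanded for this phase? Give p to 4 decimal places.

ωT = 3.2152·0.302 = 0.970990; cosh(ωT) = 1.509633, sinh(ωT) = 1.130925
x(T) = p + (x₀−p)·cosh(ωT) + (ẋ₀/ω)·sinh(ωT) ⇒ p·(1 − cosh) = x(T) − x₀·cosh − (ẋ₀/ω)·sinh
numerator   = 0.4454 − (0.0771)·1.509633 − (0.9398/3.2152)·1.130925 = -0.001561
denominator = 1 − 1.509633 = -0.509633
p = -0.001561 / -0.509633 = 0.0031

p = 0.0031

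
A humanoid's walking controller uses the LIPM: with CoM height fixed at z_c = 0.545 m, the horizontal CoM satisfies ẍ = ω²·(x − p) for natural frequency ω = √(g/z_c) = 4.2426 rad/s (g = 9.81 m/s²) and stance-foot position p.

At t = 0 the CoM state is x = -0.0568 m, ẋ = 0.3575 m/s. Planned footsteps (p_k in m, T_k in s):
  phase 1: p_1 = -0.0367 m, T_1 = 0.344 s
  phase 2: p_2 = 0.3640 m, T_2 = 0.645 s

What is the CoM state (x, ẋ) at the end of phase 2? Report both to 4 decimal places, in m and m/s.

phase 1: p=-0.0367, T=0.344, ωT=1.459454, cosh=2.267987, sinh=2.035624; start (x,ẋ)=(-0.056800, 0.357500) → end (x,ẋ)=(0.089244, 0.637215)
phase 2: p=0.3640, T=0.645, ωT=2.736477, cosh=7.748659, sinh=7.683861; start (x,ẋ)=(0.089244, 0.637215) → end (x,ẋ)=(-0.610917, -4.019360)

x = -0.6109, ẋ = -4.0194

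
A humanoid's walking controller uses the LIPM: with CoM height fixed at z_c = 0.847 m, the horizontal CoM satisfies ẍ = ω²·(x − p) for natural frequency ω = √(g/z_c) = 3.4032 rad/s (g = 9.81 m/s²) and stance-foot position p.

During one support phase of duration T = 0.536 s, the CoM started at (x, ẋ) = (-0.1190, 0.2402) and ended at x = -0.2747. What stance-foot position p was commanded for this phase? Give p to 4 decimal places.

ωT = 3.4032·0.536 = 1.824115; cosh(ωT) = 3.179335, sinh(ωT) = 3.017974
x(T) = p + (x₀−p)·cosh(ωT) + (ẋ₀/ω)·sinh(ωT) ⇒ p·(1 − cosh) = x(T) − x₀·cosh − (ẋ₀/ω)·sinh
numerator   = -0.2747 − (-0.1190)·3.179335 − (0.2402/3.4032)·3.017974 = -0.109370
denominator = 1 − 3.179335 = -2.179335
p = -0.109370 / -2.179335 = 0.0502

p = 0.0502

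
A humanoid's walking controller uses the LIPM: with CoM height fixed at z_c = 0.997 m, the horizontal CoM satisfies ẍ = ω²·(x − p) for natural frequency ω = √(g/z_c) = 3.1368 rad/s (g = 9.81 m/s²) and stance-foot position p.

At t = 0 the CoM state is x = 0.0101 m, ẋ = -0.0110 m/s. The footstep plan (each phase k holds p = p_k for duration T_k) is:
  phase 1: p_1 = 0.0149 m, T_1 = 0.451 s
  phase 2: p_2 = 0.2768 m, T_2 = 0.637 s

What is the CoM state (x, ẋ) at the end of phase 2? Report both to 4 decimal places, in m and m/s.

phase 1: p=0.0149, T=0.451, ωT=1.414697, cosh=2.179119, sinh=1.936120; start (x,ẋ)=(0.010100, -0.011000) → end (x,ẋ)=(-0.002349, -0.053122)
phase 2: p=0.2768, T=0.637, ωT=1.998142, cosh=3.755462, sinh=3.619875; start (x,ẋ)=(-0.002349, -0.053122) → end (x,ẋ)=(-0.832837, -3.369188)

x = -0.8328, ẋ = -3.3692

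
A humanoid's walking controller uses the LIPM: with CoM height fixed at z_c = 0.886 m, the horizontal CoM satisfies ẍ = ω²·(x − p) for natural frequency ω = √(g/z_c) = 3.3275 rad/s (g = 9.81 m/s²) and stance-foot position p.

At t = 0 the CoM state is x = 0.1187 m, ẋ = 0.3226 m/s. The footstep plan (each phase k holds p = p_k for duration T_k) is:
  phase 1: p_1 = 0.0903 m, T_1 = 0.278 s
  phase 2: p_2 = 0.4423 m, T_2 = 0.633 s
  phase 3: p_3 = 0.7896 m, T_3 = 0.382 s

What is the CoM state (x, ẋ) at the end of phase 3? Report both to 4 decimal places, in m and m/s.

x = -0.4100, ẋ = -3.6245

phase 1: p=0.0903, T=0.278, ωT=0.925045, cosh=1.459248, sinh=1.062734; start (x,ẋ)=(0.118700, 0.322600) → end (x,ẋ)=(0.234774, 0.571183)
phase 2: p=0.4423, T=0.633, ωT=2.106308, cosh=4.169764, sinh=4.048077; start (x,ẋ)=(0.234774, 0.571183) → end (x,ẋ)=(0.271841, -0.413669)
phase 3: p=0.7896, T=0.382, ωT=1.271105, cosh=1.922655, sinh=1.642134; start (x,ẋ)=(0.271841, -0.413669) → end (x,ẋ)=(-0.410020, -3.624484)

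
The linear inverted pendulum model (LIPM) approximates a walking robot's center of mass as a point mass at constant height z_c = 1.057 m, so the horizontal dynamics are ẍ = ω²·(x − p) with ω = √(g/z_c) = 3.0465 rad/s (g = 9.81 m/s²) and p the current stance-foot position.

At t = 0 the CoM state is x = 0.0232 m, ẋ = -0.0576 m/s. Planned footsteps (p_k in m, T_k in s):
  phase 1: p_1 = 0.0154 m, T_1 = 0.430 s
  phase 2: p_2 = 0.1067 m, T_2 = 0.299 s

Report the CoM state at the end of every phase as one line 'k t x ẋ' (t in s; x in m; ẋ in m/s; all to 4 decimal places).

1 0.4300 -0.0016 -0.0737
2 0.7290 -0.0749 -0.4502

phase 1: p=0.0154, T=0.430, ωT=1.309995, cosh=1.987988, sinh=1.718167; start (x,ẋ)=(0.023200, -0.057600) → end (x,ẋ)=(-0.001579, -0.073680)
phase 2: p=0.1067, T=0.299, ωT=0.910903, cosh=1.444364, sinh=1.042204; start (x,ẋ)=(-0.001579, -0.073680) → end (x,ẋ)=(-0.074900, -0.450214)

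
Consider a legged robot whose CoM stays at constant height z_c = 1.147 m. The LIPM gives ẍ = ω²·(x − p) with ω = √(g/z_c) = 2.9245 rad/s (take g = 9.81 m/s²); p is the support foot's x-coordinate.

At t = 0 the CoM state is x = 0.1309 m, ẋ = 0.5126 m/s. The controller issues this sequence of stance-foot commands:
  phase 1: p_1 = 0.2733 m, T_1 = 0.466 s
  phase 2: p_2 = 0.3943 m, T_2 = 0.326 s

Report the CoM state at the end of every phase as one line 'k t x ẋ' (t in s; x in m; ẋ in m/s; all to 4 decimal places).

phase 1: p=0.2733, T=0.466, ωT=1.362817, cosh=2.081562, sinh=1.825623; start (x,ẋ)=(0.130900, 0.512600) → end (x,ẋ)=(0.296877, 0.306730)
phase 2: p=0.3943, T=0.326, ωT=0.953387, cosh=1.489958, sinh=1.104524; start (x,ẋ)=(0.296877, 0.306730) → end (x,ẋ)=(0.364989, 0.142320)

1 0.4660 0.2969 0.3067
2 0.7920 0.3650 0.1423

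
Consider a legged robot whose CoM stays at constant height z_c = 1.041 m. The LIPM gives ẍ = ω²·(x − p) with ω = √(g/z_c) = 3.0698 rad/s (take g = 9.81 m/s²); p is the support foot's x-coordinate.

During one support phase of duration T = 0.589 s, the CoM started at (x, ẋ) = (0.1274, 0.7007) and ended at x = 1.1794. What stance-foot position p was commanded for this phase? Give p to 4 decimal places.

p = -0.0484

ωT = 3.0698·0.589 = 1.808112; cosh(ωT) = 3.131443, sinh(ωT) = 2.967480
x(T) = p + (x₀−p)·cosh(ωT) + (ẋ₀/ω)·sinh(ωT) ⇒ p·(1 − cosh) = x(T) − x₀·cosh − (ẋ₀/ω)·sinh
numerator   = 1.1794 − (0.1274)·3.131443 − (0.7007/3.0698)·2.967480 = 0.103109
denominator = 1 − 3.131443 = -2.131443
p = 0.103109 / -2.131443 = -0.0484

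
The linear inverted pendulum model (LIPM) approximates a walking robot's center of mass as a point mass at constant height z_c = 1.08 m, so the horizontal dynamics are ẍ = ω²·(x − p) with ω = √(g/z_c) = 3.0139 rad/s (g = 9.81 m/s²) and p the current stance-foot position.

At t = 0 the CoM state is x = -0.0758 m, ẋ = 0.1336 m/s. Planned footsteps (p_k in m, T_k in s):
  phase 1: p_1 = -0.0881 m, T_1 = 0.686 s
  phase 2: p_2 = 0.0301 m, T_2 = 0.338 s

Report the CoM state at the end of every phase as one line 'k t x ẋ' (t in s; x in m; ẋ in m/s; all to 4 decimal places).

1 0.6860 0.1337 0.6807
2 1.0240 0.4643 1.4416

phase 1: p=-0.0881, T=0.686, ωT=2.067535, cosh=4.015906, sinh=3.889409; start (x,ẋ)=(-0.075800, 0.133600) → end (x,ẋ)=(0.133705, 0.680709)
phase 2: p=0.0301, T=0.338, ωT=1.018698, cosh=1.565326, sinh=1.204261; start (x,ẋ)=(0.133705, 0.680709) → end (x,ẋ)=(0.464266, 1.441569)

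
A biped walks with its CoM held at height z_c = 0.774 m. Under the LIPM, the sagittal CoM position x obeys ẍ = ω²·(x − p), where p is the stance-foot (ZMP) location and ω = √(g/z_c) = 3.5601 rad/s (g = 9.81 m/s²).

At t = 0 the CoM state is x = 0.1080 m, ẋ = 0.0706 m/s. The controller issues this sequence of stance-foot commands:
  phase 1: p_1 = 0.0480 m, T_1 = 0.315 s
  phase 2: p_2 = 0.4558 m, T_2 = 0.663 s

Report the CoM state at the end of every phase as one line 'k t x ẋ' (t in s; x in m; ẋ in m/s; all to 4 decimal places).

phase 1: p=0.0480, T=0.315, ωT=1.121431, cosh=1.697529, sinh=1.371716; start (x,ẋ)=(0.108000, 0.070600) → end (x,ẋ)=(0.177054, 0.412852)
phase 2: p=0.4558, T=0.663, ωT=2.360346, cosh=5.344504, sinh=5.250116; start (x,ẋ)=(0.177054, 0.412852) → end (x,ẋ)=(-0.425121, -3.003532)

1 0.3150 0.1771 0.4129
2 0.9780 -0.4251 -3.0035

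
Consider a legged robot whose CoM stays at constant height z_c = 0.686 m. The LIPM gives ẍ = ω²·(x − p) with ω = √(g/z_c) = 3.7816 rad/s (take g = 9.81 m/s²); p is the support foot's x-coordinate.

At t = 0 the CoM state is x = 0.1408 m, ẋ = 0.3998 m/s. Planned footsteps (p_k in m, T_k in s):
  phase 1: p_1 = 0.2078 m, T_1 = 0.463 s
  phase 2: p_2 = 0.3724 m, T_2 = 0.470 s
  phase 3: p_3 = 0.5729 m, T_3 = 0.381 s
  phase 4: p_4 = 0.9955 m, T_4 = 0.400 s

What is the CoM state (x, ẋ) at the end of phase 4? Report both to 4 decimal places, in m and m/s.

phase 1: p=0.2078, T=0.463, ωT=1.750881, cosh=2.966647, sinh=2.793026; start (x,ẋ)=(0.140800, 0.399800) → end (x,ẋ)=(0.304320, 0.478404)
phase 2: p=0.3724, T=0.470, ωT=1.777352, cosh=3.041630, sinh=2.872545; start (x,ẋ)=(0.304320, 0.478404) → end (x,ẋ)=(0.528728, 0.715591)
phase 3: p=0.5729, T=0.381, ωT=1.440790, cosh=2.230385, sinh=1.993645; start (x,ẋ)=(0.528728, 0.715591) → end (x,ẋ)=(0.851635, 1.263020)
phase 4: p=0.9955, T=0.400, ωT=1.512640, cosh=2.379512, sinh=2.159185; start (x,ẋ)=(0.851635, 1.263020) → end (x,ẋ)=(1.374320, 1.830690)

x = 1.3743, ẋ = 1.8307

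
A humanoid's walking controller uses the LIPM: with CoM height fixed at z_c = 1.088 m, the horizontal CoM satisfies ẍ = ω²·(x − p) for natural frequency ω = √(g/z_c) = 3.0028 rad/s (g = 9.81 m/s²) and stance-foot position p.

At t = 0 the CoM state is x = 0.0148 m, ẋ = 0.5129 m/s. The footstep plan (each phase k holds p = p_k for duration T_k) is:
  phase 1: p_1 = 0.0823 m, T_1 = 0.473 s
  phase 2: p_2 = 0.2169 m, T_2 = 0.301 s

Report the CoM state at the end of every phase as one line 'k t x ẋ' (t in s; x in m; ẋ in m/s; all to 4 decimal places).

phase 1: p=0.0823, T=0.473, ωT=1.420324, cosh=2.190049, sinh=1.948414; start (x,ẋ)=(0.014800, 0.512900) → end (x,ẋ)=(0.267275, 0.728354)
phase 2: p=0.2169, T=0.301, ωT=0.903843, cosh=1.437042, sinh=1.032031; start (x,ẋ)=(0.267275, 0.728354) → end (x,ẋ)=(0.539619, 1.202786)

1 0.4730 0.2673 0.7284
2 0.7740 0.5396 1.2028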